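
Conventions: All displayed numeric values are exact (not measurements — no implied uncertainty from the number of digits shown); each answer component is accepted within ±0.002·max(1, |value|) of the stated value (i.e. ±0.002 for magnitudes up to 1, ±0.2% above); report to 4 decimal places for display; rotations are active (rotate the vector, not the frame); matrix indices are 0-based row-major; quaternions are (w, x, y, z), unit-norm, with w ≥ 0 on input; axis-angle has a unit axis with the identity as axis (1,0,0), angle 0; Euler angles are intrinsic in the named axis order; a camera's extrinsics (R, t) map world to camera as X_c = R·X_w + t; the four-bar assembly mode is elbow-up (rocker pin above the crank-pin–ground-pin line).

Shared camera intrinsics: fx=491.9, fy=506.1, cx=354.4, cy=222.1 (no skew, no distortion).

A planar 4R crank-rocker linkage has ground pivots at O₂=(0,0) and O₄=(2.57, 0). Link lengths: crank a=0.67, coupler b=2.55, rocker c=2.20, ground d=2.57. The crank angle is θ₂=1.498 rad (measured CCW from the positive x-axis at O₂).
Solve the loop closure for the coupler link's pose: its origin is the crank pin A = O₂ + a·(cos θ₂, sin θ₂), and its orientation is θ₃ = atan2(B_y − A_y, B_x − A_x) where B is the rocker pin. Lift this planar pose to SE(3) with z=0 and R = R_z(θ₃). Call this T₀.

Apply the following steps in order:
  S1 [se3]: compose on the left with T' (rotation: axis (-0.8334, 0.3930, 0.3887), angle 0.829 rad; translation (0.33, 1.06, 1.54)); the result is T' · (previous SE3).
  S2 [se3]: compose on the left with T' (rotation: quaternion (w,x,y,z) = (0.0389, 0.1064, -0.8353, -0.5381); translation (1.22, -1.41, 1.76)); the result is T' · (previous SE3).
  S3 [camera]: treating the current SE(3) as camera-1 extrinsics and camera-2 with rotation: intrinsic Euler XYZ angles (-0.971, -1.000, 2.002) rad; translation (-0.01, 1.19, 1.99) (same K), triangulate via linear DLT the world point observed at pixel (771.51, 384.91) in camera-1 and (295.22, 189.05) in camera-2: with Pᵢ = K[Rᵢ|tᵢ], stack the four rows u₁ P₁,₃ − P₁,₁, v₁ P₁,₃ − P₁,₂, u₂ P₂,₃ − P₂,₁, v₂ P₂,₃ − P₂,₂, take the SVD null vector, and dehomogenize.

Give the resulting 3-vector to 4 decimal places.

result = (-1.0370, 1.2817, -0.0752)

source (fourbar_fk): coupler pose = R=[0.8128 -0.5826 0.0000; 0.5826 0.8128 0.0000; 0.0000 0.0000 1.0000], t=(0.0487, 0.6682, 0.0000)
after S1 (compose_se3): R=[0.5034 -0.8441 0.1847; 0.5693 0.4848 0.6640; -0.6500 -0.2291 0.7246], t=(0.1114, 1.5537, 1.1433)
after S2 (compose_se3): R=[-0.4512 0.7977 -0.4002; -0.4626 0.1744 0.8692; 0.7632 0.5773 0.2903], t=(0.6951, 0.2026, 2.6861)
after S3 (triangulate): (-1.0370, 1.2817, -0.0752)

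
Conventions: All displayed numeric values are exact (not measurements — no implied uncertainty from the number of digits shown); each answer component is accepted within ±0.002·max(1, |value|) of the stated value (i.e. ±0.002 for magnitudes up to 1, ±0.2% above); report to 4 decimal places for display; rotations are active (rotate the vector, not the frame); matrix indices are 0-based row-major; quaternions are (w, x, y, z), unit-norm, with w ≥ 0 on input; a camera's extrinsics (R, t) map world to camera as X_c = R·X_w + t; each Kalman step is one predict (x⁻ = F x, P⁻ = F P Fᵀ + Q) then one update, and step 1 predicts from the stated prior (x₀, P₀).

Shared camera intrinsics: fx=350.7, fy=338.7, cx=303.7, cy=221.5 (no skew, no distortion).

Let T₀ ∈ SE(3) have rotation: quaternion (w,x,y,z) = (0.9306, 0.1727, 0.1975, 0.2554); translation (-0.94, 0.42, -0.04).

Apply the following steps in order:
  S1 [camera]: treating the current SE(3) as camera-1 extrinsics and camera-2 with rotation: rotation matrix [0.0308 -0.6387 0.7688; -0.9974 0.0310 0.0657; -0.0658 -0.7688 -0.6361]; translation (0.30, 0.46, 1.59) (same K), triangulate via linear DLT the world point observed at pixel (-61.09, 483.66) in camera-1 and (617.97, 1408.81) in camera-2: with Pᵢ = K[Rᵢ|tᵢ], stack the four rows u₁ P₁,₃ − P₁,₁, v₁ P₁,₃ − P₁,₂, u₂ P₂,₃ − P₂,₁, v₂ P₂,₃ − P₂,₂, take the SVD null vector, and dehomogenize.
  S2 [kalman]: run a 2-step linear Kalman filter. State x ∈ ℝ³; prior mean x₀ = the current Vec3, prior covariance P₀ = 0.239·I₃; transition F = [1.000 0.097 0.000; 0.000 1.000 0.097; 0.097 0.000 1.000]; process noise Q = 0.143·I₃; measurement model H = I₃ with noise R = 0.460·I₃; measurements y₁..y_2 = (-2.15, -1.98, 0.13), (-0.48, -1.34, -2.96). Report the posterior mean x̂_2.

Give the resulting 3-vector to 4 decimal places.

result = (-0.9580, -0.7755, -1.1214)

after S1 (triangulate): (-0.3281, 1.0921, 0.8212)
after S2 (kf_track): (-0.9580, -0.7755, -1.1214)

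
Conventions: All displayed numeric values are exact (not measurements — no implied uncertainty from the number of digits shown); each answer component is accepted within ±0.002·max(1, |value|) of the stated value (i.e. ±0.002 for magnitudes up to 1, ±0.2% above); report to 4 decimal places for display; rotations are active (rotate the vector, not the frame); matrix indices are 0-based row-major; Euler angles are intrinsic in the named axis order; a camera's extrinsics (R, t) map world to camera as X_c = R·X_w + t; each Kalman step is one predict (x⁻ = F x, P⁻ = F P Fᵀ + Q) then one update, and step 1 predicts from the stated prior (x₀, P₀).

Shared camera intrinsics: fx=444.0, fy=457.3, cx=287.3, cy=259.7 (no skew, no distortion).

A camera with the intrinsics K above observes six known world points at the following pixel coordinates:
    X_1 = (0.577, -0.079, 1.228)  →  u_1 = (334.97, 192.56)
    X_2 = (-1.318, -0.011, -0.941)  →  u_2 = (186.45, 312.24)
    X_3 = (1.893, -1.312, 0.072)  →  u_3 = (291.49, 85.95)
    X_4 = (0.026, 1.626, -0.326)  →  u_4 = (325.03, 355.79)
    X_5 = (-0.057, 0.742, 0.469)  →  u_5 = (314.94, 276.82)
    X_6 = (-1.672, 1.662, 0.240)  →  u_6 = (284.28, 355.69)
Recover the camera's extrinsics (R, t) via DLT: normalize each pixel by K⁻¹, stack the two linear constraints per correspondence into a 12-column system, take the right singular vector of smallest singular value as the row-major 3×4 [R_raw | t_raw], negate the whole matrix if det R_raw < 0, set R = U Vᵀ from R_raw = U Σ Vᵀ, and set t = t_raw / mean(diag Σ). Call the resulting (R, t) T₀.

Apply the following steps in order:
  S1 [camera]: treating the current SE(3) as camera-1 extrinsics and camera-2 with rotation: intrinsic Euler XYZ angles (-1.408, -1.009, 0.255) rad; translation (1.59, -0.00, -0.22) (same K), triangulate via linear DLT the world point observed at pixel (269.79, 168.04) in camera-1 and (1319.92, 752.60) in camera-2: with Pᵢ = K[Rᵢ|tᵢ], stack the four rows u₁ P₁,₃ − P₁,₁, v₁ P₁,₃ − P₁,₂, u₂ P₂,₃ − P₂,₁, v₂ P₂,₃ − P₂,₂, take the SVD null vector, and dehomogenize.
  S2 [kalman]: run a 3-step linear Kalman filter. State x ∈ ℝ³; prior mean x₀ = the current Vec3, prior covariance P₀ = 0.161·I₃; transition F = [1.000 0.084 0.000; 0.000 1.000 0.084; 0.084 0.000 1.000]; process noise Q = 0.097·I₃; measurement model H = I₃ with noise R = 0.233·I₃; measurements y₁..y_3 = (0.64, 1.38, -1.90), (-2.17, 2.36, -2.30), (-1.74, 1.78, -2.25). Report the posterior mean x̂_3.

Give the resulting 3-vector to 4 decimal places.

result = (-1.1746, 1.3825, -1.8805)

source (pnp_recover): camera pose = R=[0.5532 0.5962 0.5818; -0.3494 0.8001 -0.4876; -0.7562 0.0665 0.6510], t=(-0.2599, -0.1300, 6.4098)
after S1 (triangulate): (0.4817, -0.9073, 0.4910)
after S2 (kf_track): (-1.1746, 1.3825, -1.8805)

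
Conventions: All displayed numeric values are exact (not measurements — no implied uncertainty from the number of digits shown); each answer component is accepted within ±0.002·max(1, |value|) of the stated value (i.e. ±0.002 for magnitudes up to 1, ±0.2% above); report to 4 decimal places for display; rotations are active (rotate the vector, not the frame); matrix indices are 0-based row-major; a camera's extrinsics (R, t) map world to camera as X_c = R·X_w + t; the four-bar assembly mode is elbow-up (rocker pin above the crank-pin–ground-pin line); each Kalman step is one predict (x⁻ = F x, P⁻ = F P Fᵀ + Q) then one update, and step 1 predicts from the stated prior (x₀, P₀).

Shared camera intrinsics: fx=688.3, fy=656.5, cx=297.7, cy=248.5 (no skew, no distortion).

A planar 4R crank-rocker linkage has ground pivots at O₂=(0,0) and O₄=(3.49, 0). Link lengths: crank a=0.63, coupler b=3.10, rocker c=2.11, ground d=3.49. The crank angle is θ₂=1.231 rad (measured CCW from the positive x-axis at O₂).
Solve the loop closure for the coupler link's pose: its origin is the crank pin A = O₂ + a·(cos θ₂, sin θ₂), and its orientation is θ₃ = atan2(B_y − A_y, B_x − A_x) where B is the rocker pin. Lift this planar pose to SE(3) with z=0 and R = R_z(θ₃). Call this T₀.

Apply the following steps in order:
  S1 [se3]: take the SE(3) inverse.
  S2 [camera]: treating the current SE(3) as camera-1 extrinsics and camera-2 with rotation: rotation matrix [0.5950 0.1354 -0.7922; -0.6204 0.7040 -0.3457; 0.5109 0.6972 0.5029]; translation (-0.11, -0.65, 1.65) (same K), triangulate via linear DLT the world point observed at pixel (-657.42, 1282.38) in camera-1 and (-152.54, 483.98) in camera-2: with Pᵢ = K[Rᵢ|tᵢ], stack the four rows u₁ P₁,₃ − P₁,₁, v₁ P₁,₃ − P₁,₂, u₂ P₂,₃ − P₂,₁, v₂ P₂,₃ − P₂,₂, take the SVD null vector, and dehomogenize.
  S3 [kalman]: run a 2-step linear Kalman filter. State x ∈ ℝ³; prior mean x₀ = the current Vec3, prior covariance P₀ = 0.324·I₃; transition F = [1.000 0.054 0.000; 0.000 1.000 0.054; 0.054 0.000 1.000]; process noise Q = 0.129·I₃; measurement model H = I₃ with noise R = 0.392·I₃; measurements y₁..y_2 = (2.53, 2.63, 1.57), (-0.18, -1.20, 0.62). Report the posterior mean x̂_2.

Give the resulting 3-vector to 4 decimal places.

result = (0.3380, 0.5502, 0.9250)

source (fourbar_fk): coupler pose = R=[0.8845 -0.4665 0.0000; 0.4665 0.8845 0.0000; 0.0000 0.0000 1.0000], t=(0.2100, 0.5940, 0.0000)
after S1 (invert_se3): R=[0.8845 0.4665 0.0000; -0.4665 0.8845 0.0000; 0.0000 0.0000 1.0000], t=(-0.4628, -0.4274, 0.0000)
after S2 (triangulate): (-1.4015, 1.2063, 0.8213)
after S3 (kf_track): (0.3380, 0.5502, 0.9250)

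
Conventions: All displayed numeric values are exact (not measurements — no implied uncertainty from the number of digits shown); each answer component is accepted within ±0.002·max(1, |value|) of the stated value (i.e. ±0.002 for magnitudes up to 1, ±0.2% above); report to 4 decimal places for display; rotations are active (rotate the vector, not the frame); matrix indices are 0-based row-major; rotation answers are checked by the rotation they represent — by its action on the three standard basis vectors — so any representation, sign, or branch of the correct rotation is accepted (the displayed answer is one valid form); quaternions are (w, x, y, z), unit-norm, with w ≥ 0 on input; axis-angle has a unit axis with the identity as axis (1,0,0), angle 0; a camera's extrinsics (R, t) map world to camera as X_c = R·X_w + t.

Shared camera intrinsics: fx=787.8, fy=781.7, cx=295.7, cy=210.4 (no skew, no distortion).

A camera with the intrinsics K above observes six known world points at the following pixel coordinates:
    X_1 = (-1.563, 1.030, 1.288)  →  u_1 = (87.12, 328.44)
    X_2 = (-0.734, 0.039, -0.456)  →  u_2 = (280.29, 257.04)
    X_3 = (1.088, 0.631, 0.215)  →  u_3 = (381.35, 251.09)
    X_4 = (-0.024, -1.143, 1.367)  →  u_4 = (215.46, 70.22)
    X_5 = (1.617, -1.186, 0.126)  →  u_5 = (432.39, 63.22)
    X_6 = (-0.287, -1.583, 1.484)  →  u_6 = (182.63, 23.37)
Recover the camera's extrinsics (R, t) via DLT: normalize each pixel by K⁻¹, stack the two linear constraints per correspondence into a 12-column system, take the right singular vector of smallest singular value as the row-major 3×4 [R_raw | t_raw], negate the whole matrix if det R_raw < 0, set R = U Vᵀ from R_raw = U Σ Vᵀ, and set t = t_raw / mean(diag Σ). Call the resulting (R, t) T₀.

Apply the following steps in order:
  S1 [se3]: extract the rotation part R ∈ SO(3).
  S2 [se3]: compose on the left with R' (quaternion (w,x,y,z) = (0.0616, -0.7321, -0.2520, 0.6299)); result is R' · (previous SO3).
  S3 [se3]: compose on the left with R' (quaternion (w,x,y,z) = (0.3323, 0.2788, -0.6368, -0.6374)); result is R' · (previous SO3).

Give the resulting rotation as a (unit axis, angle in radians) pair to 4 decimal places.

source (pnp_recover): camera pose = R=[0.7648 0.0046 -0.6443; -0.1990 0.9527 -0.2295; 0.6128 0.3038 0.7295], t=(0.1500, 0.0700, 6.7690)
after S1 (rot_of_se3): [0.7648 0.0046 -0.6443; -0.1990 0.9527 -0.2295; 0.6128 0.3038 0.7295]
after S2 (compose_so3): [-0.5814 -0.0116 -0.8135; 0.3745 -0.8915 -0.2549; -0.7223 -0.4529 0.5227]
after S3 (compose_so3): [0.9507 0.2988 0.0829; 0.0121 -0.3031 0.9529; 0.3098 -0.9049 -0.2918]

rotation (axis_angle) = ((-0.9812, -0.1198, -0.1514), 1.8988)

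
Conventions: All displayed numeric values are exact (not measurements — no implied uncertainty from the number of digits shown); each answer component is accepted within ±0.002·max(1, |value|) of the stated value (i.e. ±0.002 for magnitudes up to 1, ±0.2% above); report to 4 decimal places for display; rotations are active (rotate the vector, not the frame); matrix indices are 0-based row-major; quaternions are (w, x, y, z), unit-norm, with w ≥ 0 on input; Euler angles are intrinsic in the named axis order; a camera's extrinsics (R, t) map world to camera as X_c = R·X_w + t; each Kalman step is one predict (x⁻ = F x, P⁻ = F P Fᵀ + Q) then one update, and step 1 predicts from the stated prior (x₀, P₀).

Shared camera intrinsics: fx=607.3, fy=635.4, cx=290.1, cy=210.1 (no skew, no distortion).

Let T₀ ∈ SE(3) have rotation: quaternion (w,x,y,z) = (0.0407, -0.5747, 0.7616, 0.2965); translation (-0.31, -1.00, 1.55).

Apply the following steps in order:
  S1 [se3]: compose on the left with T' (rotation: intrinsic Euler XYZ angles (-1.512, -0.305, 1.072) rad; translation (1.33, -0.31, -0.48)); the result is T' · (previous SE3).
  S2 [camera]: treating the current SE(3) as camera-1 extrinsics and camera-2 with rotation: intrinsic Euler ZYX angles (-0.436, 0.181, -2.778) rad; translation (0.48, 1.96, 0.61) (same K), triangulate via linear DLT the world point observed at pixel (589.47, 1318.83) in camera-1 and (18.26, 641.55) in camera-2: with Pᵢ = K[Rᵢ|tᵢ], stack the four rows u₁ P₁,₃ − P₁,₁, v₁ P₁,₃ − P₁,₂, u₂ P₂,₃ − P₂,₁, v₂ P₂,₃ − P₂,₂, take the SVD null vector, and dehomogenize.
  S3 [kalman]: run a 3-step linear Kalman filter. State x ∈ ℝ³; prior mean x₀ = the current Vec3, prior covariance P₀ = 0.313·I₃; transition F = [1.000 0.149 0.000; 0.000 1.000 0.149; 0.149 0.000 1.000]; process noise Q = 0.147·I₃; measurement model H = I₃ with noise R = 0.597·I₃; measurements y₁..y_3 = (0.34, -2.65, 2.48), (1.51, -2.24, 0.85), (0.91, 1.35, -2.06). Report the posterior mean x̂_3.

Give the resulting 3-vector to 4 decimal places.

after S1 (compose_se3): R=[0.6807 -0.6690 -0.2983; -0.2489 0.1717 -0.9532; 0.6889 0.7231 -0.0497], t=(1.5607, 1.3406, 0.3691)
after S2 (triangulate): (-0.1925, 1.4753, -0.7298)
after S3 (kf_track): (0.6283, -0.0777, -0.2692)

result = (0.6283, -0.0777, -0.2692)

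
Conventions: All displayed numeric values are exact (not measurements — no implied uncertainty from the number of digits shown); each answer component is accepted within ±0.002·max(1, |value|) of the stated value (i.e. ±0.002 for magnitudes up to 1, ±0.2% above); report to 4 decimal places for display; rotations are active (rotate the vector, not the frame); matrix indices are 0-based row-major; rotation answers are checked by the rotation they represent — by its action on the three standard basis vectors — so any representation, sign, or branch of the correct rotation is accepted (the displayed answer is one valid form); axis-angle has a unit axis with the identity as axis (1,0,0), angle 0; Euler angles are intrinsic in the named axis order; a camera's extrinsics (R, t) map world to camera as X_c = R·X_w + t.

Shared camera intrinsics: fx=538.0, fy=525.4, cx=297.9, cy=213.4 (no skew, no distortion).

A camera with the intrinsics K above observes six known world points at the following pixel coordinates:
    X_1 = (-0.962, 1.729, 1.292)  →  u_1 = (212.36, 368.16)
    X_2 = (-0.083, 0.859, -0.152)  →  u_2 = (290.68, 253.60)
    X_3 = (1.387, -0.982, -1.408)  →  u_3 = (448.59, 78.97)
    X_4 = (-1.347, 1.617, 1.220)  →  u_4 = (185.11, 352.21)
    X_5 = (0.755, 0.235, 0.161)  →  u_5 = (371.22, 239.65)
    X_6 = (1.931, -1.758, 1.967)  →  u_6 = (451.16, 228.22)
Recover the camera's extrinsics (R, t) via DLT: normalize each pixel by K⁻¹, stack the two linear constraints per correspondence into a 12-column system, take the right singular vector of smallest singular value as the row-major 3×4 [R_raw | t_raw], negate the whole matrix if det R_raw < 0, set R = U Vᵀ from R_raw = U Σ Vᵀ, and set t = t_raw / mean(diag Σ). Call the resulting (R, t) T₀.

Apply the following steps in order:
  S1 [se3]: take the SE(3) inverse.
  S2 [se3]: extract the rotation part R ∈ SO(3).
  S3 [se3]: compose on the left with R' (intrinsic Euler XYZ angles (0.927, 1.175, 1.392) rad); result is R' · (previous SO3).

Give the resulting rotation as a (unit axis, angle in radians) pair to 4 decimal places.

rotation (axis_angle) = ((0.7561, 0.4133, 0.5075), 2.6681)

source (pnp_recover): camera pose = R=[0.9760 -0.2125 0.0465; 0.1255 0.7245 0.6778; -0.1777 -0.6557 0.7338], t=(0.1899, -0.0499, 6.6602)
after S1 (invert_se3): R=[0.9760 0.1255 -0.1777; -0.2125 0.7245 -0.6557; 0.0465 0.6778 0.7338], t=(1.0046, 4.4436, -4.8622)
after S2 (rot_of_se3): [0.9760 0.1255 -0.1777; -0.2125 0.7245 -0.6557; 0.0465 0.6778 0.7338]
after S3 (compose_so3): [0.1905 0.3591 0.9137; 0.8220 -0.5672 0.0516; 0.5368 0.7412 -0.4032]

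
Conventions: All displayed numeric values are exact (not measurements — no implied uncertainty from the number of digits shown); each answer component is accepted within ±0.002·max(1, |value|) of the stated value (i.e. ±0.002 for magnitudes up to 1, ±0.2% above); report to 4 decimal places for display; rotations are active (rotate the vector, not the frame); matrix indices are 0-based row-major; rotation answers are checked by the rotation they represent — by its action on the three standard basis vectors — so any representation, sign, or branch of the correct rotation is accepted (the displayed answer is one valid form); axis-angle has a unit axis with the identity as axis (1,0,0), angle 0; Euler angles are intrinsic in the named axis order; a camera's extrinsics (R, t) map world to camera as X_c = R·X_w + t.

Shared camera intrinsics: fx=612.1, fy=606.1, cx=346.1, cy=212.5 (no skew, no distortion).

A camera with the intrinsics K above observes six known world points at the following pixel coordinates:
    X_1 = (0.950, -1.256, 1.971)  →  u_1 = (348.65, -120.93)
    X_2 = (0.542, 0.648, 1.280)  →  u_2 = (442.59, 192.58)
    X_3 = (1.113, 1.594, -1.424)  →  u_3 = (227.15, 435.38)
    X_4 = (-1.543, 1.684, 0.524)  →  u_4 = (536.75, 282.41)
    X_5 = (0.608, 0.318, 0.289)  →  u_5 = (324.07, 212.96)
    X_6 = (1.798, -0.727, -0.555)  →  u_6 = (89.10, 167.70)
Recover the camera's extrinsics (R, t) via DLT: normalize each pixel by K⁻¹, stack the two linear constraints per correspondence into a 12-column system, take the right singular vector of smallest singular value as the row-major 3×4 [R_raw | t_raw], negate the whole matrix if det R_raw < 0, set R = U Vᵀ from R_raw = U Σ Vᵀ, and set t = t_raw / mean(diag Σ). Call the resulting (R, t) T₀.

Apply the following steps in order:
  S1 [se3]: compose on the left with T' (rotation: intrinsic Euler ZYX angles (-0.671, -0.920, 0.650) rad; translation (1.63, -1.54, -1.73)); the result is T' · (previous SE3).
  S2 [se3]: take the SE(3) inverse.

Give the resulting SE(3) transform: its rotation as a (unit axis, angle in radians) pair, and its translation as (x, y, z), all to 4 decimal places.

rotation (axis_angle) = ((-0.6009, -0.7991, -0.0160), 1.5100), translation = (2.8907, 2.4190, 1.3048)

source (pnp_recover): camera pose = R=[-0.6136 0.4444 0.6527; 0.1890 0.8852 -0.4250; -0.7667 -0.1374 -0.6272], t=(-0.1299, -0.2700, 5.4997)
after S1 (compose_se3): R=[0.3999 0.4350 0.8067; 0.4671 0.6606 -0.5878; -0.7886 0.6119 0.0610], t=(-3.2610, -2.1812, 0.7200)
after S2 (invert_se3): R=[0.3999 0.4671 -0.7886; 0.4350 0.6606 0.6119; 0.8067 -0.5878 0.0610], t=(2.8907, 2.4190, 1.3048)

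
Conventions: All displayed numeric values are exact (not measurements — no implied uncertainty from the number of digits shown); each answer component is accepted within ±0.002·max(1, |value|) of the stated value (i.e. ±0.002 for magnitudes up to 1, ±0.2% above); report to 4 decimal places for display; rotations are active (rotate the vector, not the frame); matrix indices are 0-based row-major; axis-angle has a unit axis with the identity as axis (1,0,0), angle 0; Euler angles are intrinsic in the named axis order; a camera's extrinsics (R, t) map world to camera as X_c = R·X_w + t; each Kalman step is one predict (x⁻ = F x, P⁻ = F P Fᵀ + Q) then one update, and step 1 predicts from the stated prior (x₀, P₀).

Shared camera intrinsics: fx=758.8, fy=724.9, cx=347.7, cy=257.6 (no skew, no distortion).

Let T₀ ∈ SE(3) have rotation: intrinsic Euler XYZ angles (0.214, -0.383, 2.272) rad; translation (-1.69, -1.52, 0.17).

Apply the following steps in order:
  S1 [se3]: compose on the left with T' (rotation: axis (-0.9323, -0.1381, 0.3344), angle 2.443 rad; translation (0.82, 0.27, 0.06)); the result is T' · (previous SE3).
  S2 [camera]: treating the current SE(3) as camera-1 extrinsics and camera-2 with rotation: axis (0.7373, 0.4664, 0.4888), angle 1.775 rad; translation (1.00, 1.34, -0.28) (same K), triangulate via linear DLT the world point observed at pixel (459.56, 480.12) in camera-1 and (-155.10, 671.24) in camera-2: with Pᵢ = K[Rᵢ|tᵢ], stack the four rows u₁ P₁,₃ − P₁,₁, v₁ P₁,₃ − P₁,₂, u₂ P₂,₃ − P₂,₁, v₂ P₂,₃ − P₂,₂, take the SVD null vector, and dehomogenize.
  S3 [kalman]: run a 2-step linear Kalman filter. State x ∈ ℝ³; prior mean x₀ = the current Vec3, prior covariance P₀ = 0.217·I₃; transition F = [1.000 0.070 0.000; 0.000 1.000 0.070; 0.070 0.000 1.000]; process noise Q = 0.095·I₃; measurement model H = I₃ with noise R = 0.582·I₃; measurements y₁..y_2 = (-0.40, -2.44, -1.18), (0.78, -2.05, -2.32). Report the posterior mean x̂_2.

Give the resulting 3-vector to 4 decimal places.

after S1 (compose_se3): R=[-0.4034 -0.2860 -0.8692; -0.8868 -0.1118 0.4484; -0.2254 0.9517 -0.2085], t=(-0.6068, 0.7233, 1.7788)
after S2 (triangulate): (-1.4068, 1.6776, -1.2682)
after S3 (kf_track): (-0.4472, -0.6171, -1.7226)

result = (-0.4472, -0.6171, -1.7226)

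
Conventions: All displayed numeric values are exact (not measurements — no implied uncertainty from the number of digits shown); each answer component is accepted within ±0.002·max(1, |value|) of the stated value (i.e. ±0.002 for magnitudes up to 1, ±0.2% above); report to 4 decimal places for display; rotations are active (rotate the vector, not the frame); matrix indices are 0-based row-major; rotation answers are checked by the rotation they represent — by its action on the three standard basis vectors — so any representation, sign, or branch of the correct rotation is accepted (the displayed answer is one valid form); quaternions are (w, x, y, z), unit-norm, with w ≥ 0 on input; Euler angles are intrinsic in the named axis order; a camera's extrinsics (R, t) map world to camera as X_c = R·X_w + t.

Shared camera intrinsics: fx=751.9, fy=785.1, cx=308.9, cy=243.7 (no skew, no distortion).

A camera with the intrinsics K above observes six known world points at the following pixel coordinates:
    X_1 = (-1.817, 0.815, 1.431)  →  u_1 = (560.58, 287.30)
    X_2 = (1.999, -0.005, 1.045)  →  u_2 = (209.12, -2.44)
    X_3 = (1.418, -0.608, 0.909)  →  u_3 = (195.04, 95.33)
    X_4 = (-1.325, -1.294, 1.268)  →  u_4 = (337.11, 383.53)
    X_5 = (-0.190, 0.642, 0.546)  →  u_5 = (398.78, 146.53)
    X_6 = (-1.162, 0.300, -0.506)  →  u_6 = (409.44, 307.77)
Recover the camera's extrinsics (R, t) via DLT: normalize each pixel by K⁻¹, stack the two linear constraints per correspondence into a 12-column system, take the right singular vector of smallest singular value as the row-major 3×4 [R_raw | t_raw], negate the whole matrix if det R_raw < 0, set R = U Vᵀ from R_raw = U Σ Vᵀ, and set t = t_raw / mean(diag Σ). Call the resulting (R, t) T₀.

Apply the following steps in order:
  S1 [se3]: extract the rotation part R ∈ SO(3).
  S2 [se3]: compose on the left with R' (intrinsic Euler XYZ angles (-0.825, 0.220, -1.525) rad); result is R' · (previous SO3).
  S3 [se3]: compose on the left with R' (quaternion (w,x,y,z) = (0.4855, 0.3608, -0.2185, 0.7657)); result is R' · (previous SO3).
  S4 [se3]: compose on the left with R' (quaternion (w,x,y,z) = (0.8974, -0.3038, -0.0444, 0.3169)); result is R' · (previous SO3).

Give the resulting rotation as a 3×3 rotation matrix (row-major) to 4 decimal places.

source (pnp_recover): camera pose = R=[-0.5998 0.7102 0.3685; -0.7896 -0.5999 -0.1290; 0.1295 -0.3684 0.9206], t=(-0.0800, -0.4100, 5.5406)
after S1 (rot_of_se3): [-0.5998 0.7102 0.3685; -0.7896 -0.5999 -0.1290; 0.1295 -0.3684 0.9206]
after S2 (compose_so3): [-0.7683 -0.6335 0.0916; 0.6057 -0.6732 0.4241; -0.2070 0.3813 0.9010]
after S3 (compose_so3): [-0.4103 0.9064 -0.1001; -0.5706 -0.3408 -0.7471; -0.7113 -0.2495 0.6571]
after S4 (compose_so3): [0.1765 0.9734 0.1463; -0.9630 0.2015 -0.1790; -0.2037 -0.1093 0.9729]

rotation (matrix) = ((0.1765, 0.9734, 0.1463), (-0.9630, 0.2015, -0.1790), (-0.2037, -0.1093, 0.9729))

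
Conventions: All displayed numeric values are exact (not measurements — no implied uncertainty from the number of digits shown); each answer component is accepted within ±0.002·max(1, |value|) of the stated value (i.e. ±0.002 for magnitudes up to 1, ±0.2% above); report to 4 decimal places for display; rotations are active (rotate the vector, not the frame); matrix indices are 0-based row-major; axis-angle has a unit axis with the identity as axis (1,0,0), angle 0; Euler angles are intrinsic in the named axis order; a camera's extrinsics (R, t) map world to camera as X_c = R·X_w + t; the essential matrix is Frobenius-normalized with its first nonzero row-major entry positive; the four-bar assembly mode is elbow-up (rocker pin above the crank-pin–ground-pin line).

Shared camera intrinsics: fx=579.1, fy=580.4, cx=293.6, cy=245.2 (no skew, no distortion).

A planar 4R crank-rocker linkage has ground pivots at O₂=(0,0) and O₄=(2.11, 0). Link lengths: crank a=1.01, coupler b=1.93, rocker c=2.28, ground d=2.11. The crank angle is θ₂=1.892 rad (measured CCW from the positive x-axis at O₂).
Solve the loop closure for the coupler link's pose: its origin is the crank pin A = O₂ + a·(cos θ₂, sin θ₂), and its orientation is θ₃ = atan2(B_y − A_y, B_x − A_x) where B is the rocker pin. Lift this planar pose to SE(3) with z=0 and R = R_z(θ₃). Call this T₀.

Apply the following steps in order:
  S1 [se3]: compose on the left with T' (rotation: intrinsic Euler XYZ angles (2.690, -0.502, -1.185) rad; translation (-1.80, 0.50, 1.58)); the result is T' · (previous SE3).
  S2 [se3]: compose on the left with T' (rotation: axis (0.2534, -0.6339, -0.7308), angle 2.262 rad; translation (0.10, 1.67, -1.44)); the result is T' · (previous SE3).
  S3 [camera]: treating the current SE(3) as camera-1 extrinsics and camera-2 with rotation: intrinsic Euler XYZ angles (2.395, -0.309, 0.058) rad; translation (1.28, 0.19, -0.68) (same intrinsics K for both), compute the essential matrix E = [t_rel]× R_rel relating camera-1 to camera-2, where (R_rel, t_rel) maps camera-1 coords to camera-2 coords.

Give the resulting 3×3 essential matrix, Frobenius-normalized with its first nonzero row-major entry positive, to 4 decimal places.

source (fourbar_fk): coupler pose = R=[0.8044 -0.5941 0.0000; 0.5941 0.8044 0.0000; 0.0000 0.0000 1.0000], t=(-0.3189, 0.9583, 0.0000)
after S1 (compose_se3): R=[0.7478 0.4574 -0.4812; 0.2903 -0.8771 -0.3826; -0.5970 0.1464 -0.7887], t=(-1.1268, -0.2515, 1.5338)
after S2 (compose_se3): R=[0.1615 -0.6225 0.7658; -0.9481 -0.3132 -0.0547; 0.2739 -0.7172 -0.6408], t=(-0.5896, 3.4597, -1.5251)
after S3 (essential): [0.0191 0.0947 0.1677; 0.6854 0.1679 -0.0277; -0.0607 0.3069 0.6049]

matrix = [0.0191 0.0947 0.1677; 0.6854 0.1679 -0.0277; -0.0607 0.3069 0.6049]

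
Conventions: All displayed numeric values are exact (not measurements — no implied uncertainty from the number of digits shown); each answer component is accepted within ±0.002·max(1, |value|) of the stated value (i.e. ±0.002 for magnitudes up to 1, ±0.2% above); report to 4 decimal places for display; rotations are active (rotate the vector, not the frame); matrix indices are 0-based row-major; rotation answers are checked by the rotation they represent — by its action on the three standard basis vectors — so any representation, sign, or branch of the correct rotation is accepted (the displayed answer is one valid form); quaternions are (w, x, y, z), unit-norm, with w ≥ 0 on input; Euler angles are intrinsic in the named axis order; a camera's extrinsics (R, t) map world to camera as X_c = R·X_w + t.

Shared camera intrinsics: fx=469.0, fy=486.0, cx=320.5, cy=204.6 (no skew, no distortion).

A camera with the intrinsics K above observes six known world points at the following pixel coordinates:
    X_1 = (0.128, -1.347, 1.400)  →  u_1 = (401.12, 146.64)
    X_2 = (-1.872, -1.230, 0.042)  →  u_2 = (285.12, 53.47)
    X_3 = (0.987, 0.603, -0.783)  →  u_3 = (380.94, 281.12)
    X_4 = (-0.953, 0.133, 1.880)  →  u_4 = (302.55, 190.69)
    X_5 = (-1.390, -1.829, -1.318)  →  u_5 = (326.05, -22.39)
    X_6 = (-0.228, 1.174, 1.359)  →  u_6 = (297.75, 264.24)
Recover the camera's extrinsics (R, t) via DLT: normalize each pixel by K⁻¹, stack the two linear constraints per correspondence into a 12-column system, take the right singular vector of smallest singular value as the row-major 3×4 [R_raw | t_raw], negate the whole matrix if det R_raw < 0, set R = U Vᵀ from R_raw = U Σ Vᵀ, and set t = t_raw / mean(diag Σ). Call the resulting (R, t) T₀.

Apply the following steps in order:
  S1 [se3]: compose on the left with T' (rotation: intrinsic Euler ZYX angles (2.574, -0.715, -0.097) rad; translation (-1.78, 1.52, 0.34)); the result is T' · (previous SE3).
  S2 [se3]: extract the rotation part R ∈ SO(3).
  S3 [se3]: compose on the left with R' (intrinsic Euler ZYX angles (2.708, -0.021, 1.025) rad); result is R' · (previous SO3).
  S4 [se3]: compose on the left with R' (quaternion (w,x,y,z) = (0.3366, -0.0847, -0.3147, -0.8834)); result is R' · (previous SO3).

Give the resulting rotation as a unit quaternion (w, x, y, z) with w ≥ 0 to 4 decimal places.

rotation (quat) = (0.1002, -0.2877, 0.3872, -0.8702)

source (pnp_recover): camera pose = R=[0.8182 -0.5636 0.1133; 0.5494 0.8246 0.1349; -0.1695 -0.0481 0.9844], t=(0.3200, -0.0800, 6.3898)
after S1 (compose_se3): R=[-0.9287 -0.1505 0.3388; -0.0368 -0.8719 -0.4883; 0.3689 -0.4660 0.8042], t=(1.2464, -1.0491, 5.3579)
after S2 (rot_of_se3): [-0.9287 -0.1505 0.3388; -0.0368 -0.8719 -0.4883; 0.3689 -0.4660 0.8042]
after S3 (compose_so3): [0.9862 0.1405 0.0879; -0.0881 -0.0052 0.9961; 0.1405 -0.9901 0.0072]
after S4 (compose_so3): [-0.8143 -0.0485 0.5784; -0.3972 -0.6801 -0.6162; 0.4232 -0.7315 0.5346]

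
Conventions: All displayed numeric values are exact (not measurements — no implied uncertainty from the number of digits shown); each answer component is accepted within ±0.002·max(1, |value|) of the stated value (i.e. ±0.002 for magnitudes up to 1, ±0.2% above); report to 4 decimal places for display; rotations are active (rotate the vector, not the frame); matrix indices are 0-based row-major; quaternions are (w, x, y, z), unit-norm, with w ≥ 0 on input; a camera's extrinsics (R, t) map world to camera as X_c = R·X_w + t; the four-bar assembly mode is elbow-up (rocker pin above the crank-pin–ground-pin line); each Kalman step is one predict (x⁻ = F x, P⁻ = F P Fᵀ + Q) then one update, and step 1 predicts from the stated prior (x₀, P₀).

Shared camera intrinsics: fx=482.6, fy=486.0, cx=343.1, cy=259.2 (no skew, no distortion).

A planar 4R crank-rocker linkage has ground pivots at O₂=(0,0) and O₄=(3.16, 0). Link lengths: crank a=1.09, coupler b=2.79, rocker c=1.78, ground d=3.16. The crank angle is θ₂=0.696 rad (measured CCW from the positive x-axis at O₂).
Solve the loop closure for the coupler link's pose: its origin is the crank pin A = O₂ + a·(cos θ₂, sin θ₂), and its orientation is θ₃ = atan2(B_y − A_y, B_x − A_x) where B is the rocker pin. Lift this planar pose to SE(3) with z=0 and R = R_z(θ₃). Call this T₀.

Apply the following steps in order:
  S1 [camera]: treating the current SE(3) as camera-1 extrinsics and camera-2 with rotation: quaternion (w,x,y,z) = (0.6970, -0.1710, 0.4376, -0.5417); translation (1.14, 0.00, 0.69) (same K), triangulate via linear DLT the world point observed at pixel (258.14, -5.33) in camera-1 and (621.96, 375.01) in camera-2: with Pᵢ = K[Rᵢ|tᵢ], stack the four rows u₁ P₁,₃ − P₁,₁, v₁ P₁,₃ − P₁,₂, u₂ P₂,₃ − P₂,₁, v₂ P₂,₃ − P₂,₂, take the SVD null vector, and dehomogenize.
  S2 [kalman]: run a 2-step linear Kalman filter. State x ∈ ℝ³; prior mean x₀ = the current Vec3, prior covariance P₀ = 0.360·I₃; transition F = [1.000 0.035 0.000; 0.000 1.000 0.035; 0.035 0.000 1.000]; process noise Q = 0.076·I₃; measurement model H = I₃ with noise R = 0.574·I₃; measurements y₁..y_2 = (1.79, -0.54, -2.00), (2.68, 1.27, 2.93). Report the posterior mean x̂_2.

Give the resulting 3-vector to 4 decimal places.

result = (0.8589, 0.0011, 1.1461)

source (fourbar_fk): coupler pose = R=[0.9246 -0.3809 0.0000; 0.3809 0.9246 0.0000; 0.0000 0.0000 1.0000], t=(0.8365, 0.6989, 0.0000)
after S1 (triangulate): (-1.6550, -1.0530, 1.6630)
after S2 (kf_track): (0.8589, 0.0011, 1.1461)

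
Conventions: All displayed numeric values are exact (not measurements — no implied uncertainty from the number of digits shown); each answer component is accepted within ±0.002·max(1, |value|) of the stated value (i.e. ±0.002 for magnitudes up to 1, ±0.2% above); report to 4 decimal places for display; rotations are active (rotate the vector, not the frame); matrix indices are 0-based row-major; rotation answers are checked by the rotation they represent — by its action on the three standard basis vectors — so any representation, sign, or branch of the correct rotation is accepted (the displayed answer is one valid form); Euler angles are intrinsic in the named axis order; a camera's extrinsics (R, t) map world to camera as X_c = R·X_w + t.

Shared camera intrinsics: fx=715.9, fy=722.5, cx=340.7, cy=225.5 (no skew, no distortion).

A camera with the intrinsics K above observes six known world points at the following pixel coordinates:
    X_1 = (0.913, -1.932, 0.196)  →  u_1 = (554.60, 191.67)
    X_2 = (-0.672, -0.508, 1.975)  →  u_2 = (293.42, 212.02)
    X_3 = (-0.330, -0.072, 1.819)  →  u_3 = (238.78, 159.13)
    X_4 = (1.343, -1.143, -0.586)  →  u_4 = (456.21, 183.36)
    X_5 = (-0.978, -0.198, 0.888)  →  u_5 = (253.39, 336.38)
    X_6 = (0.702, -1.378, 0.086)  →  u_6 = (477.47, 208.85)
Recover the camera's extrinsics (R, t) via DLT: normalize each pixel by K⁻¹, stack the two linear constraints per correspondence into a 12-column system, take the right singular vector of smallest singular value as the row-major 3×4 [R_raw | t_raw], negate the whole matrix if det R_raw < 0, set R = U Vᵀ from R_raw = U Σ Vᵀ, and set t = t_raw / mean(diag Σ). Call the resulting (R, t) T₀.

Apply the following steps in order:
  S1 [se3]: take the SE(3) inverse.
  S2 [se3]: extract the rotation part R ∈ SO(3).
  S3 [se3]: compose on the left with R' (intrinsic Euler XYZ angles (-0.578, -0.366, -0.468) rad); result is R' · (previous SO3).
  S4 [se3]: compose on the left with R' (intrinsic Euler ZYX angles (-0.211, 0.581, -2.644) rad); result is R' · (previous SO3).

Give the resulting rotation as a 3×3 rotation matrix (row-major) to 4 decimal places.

rotation (matrix) = ((0.0978, -0.1103, 0.9891), (0.9847, -0.1335, -0.1122), (0.1444, 0.9849, 0.0956))

source (pnp_recover): camera pose = R=[0.2525 -0.9652 -0.0681; -0.8477 -0.1867 -0.4966; 0.4666 0.1831 -0.8653], t=(-0.4201, 0.2500, 5.6601)
after S1 (invert_se3): R=[0.2525 -0.8477 0.4666; -0.9652 -0.1867 0.1831; -0.0681 -0.4966 -0.8653], t=(-2.3227, -1.3954, 4.9933)
after S2 (rot_of_se3): [0.2525 -0.8477 0.4666; -0.9652 -0.1867 0.1831; -0.0681 -0.4966 -0.8653]
after S3 (compose_so3): [-0.1717 -0.6074 0.7756; -0.8927 -0.2370 -0.3833; 0.4166 -0.7582 -0.5015]
after S4 (compose_so3): [0.0978 -0.1103 0.9891; 0.9847 -0.1335 -0.1122; 0.1444 0.9849 0.0956]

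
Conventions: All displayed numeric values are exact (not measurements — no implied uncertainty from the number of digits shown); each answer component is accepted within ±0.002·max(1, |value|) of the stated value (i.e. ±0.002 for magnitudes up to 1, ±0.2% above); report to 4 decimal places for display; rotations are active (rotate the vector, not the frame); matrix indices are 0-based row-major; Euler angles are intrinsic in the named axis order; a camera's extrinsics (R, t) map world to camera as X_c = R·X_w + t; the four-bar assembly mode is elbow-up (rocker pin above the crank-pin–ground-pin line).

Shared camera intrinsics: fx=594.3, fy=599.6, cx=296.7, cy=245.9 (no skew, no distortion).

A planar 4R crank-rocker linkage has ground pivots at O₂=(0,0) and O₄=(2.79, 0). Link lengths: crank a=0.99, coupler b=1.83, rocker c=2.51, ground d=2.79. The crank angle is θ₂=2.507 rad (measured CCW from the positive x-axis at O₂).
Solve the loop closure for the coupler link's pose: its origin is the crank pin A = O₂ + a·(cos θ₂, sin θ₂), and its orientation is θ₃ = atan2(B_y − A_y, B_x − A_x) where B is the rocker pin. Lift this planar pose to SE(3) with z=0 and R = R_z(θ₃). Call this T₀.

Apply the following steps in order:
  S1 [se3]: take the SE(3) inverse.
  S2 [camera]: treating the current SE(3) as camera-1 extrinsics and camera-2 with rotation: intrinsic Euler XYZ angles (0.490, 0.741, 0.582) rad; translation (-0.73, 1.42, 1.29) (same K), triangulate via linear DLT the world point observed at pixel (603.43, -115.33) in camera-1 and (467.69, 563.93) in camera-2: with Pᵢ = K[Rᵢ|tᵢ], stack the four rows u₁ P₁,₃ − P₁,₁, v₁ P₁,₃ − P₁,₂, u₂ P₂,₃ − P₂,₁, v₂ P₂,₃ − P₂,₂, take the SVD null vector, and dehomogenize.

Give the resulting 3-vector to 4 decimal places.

source (fourbar_fk): coupler pose = R=[0.8640 -0.5035 0.0000; 0.5035 0.8640 0.0000; 0.0000 0.0000 1.0000], t=(-0.7973, 0.5869, 0.0000)
after S1 (invert_se3): R=[0.8640 0.5035 0.0000; -0.5035 0.8640 0.0000; 0.0000 0.0000 1.0000], t=(0.3933, -0.9085, 0.0000)
after S2 (triangulate): (0.4983, 0.1363, 1.7291)

result = (0.4983, 0.1363, 1.7291)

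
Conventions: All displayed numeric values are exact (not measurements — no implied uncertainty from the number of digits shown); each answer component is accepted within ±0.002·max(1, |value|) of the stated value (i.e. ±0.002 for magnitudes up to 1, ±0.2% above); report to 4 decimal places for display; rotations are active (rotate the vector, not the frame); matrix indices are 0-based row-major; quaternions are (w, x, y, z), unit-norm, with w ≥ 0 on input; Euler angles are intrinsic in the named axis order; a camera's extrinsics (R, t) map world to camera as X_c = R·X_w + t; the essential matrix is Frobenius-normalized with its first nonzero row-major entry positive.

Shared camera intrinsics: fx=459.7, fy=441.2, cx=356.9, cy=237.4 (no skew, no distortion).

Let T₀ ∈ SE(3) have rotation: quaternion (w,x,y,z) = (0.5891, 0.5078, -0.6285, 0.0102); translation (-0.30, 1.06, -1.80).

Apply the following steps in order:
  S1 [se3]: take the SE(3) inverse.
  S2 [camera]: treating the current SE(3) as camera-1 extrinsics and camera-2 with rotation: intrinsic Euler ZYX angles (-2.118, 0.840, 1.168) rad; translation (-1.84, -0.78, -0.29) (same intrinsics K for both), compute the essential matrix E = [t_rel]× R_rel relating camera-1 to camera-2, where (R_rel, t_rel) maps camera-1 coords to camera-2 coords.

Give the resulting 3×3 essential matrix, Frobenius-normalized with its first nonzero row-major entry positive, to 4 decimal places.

matrix = [0.2193 -0.6645 -0.0980; -0.0421 0.0109 0.0262; -0.5531 -0.2386 0.3679]

after S1 (invert_se3): R=[0.2098 -0.6263 0.7508; -0.6503 0.4841 0.5855; -0.7301 -0.6111 -0.3057], t=(2.0783, 0.3456, -0.1216)
after S2 (essential): [0.2193 -0.6645 -0.0980; -0.0421 0.0109 0.0262; -0.5531 -0.2386 0.3679]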